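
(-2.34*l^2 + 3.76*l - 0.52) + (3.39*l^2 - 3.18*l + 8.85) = 1.05*l^2 + 0.58*l + 8.33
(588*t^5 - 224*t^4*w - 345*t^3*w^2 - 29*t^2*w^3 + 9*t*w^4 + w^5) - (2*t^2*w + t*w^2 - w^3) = 588*t^5 - 224*t^4*w - 345*t^3*w^2 - 29*t^2*w^3 - 2*t^2*w + 9*t*w^4 - t*w^2 + w^5 + w^3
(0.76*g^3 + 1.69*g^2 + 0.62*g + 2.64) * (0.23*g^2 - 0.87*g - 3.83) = 0.1748*g^5 - 0.2725*g^4 - 4.2385*g^3 - 6.4049*g^2 - 4.6714*g - 10.1112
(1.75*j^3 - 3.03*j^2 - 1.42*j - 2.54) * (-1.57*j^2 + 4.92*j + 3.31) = -2.7475*j^5 + 13.3671*j^4 - 6.8857*j^3 - 13.0279*j^2 - 17.197*j - 8.4074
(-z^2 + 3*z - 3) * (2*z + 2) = -2*z^3 + 4*z^2 - 6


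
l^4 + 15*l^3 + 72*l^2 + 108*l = l*(l + 3)*(l + 6)^2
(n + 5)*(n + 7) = n^2 + 12*n + 35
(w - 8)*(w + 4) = w^2 - 4*w - 32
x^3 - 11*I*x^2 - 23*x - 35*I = (x - 7*I)*(x - 5*I)*(x + I)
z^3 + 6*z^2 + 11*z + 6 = (z + 1)*(z + 2)*(z + 3)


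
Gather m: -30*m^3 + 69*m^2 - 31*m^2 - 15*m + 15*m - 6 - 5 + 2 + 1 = -30*m^3 + 38*m^2 - 8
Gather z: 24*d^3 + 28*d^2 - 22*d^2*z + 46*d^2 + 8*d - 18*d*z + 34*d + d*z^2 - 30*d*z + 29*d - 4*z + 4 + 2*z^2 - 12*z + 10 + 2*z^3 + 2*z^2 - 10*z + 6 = 24*d^3 + 74*d^2 + 71*d + 2*z^3 + z^2*(d + 4) + z*(-22*d^2 - 48*d - 26) + 20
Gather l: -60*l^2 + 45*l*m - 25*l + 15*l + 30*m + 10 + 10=-60*l^2 + l*(45*m - 10) + 30*m + 20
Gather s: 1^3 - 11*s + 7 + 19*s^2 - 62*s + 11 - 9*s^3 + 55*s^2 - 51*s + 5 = -9*s^3 + 74*s^2 - 124*s + 24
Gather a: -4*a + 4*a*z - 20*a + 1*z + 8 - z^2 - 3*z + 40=a*(4*z - 24) - z^2 - 2*z + 48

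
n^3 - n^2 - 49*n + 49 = (n - 7)*(n - 1)*(n + 7)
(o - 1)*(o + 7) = o^2 + 6*o - 7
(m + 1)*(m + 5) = m^2 + 6*m + 5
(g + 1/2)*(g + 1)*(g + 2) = g^3 + 7*g^2/2 + 7*g/2 + 1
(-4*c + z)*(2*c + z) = -8*c^2 - 2*c*z + z^2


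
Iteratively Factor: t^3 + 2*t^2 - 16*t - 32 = (t + 4)*(t^2 - 2*t - 8) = (t + 2)*(t + 4)*(t - 4)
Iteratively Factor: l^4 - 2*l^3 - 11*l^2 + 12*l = (l + 3)*(l^3 - 5*l^2 + 4*l) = (l - 4)*(l + 3)*(l^2 - l) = (l - 4)*(l - 1)*(l + 3)*(l)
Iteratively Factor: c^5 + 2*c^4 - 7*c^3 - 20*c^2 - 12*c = (c + 2)*(c^4 - 7*c^2 - 6*c) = (c + 1)*(c + 2)*(c^3 - c^2 - 6*c) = (c + 1)*(c + 2)^2*(c^2 - 3*c) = c*(c + 1)*(c + 2)^2*(c - 3)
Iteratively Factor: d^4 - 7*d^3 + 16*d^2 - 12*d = (d)*(d^3 - 7*d^2 + 16*d - 12) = d*(d - 2)*(d^2 - 5*d + 6) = d*(d - 3)*(d - 2)*(d - 2)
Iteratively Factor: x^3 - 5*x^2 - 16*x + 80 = (x - 5)*(x^2 - 16) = (x - 5)*(x + 4)*(x - 4)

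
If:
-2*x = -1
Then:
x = 1/2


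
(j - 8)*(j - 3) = j^2 - 11*j + 24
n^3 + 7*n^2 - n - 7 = (n - 1)*(n + 1)*(n + 7)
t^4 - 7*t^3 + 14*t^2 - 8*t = t*(t - 4)*(t - 2)*(t - 1)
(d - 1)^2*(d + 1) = d^3 - d^2 - d + 1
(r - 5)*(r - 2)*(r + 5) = r^3 - 2*r^2 - 25*r + 50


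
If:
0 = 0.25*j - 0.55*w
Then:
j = 2.2*w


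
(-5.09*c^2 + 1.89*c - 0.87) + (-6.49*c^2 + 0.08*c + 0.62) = -11.58*c^2 + 1.97*c - 0.25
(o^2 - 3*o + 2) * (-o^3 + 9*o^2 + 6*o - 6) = -o^5 + 12*o^4 - 23*o^3 - 6*o^2 + 30*o - 12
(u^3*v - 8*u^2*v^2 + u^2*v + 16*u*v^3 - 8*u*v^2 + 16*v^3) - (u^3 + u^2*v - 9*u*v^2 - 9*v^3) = u^3*v - u^3 - 8*u^2*v^2 + 16*u*v^3 + u*v^2 + 25*v^3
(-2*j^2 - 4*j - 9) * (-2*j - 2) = 4*j^3 + 12*j^2 + 26*j + 18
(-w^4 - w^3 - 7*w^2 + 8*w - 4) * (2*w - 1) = -2*w^5 - w^4 - 13*w^3 + 23*w^2 - 16*w + 4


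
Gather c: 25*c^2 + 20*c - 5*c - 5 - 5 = 25*c^2 + 15*c - 10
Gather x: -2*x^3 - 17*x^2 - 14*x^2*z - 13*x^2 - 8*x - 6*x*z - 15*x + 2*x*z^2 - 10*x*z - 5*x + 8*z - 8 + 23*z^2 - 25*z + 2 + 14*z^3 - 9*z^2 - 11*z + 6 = -2*x^3 + x^2*(-14*z - 30) + x*(2*z^2 - 16*z - 28) + 14*z^3 + 14*z^2 - 28*z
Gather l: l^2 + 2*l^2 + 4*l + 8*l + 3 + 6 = 3*l^2 + 12*l + 9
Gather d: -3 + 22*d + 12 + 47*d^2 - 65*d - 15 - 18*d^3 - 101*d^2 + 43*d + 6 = -18*d^3 - 54*d^2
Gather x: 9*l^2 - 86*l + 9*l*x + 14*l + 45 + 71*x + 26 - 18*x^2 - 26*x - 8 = 9*l^2 - 72*l - 18*x^2 + x*(9*l + 45) + 63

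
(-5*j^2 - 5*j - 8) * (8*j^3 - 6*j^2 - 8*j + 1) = -40*j^5 - 10*j^4 + 6*j^3 + 83*j^2 + 59*j - 8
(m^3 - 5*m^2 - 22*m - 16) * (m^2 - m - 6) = m^5 - 6*m^4 - 23*m^3 + 36*m^2 + 148*m + 96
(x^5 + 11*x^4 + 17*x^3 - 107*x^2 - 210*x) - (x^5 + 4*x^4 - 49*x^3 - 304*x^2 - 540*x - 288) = 7*x^4 + 66*x^3 + 197*x^2 + 330*x + 288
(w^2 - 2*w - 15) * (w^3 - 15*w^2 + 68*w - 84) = w^5 - 17*w^4 + 83*w^3 + 5*w^2 - 852*w + 1260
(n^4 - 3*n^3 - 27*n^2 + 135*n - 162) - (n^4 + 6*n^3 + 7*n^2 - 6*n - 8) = -9*n^3 - 34*n^2 + 141*n - 154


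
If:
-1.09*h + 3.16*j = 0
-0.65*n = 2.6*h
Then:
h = -0.25*n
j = -0.0862341772151899*n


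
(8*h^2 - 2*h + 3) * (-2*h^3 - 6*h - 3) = -16*h^5 + 4*h^4 - 54*h^3 - 12*h^2 - 12*h - 9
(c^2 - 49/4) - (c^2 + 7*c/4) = -7*c/4 - 49/4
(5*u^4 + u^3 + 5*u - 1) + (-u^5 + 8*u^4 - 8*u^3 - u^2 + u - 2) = -u^5 + 13*u^4 - 7*u^3 - u^2 + 6*u - 3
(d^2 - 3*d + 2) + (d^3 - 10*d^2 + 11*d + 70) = d^3 - 9*d^2 + 8*d + 72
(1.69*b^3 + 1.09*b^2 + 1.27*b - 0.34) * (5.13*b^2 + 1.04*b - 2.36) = 8.6697*b^5 + 7.3493*b^4 + 3.6603*b^3 - 2.9958*b^2 - 3.3508*b + 0.8024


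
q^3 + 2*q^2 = q^2*(q + 2)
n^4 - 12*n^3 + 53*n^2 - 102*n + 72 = (n - 4)*(n - 3)^2*(n - 2)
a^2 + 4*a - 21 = (a - 3)*(a + 7)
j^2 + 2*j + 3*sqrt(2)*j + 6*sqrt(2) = (j + 2)*(j + 3*sqrt(2))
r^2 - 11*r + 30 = (r - 6)*(r - 5)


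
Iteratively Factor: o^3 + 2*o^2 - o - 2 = (o + 2)*(o^2 - 1) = (o + 1)*(o + 2)*(o - 1)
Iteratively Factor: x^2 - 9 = (x - 3)*(x + 3)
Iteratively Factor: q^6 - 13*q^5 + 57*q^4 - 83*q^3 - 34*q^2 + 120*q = (q)*(q^5 - 13*q^4 + 57*q^3 - 83*q^2 - 34*q + 120) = q*(q - 4)*(q^4 - 9*q^3 + 21*q^2 + q - 30) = q*(q - 4)*(q + 1)*(q^3 - 10*q^2 + 31*q - 30) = q*(q - 5)*(q - 4)*(q + 1)*(q^2 - 5*q + 6) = q*(q - 5)*(q - 4)*(q - 2)*(q + 1)*(q - 3)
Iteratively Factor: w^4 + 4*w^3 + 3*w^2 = (w + 3)*(w^3 + w^2) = w*(w + 3)*(w^2 + w) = w*(w + 1)*(w + 3)*(w)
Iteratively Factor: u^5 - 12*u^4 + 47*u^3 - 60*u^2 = (u - 4)*(u^4 - 8*u^3 + 15*u^2) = (u - 5)*(u - 4)*(u^3 - 3*u^2) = (u - 5)*(u - 4)*(u - 3)*(u^2) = u*(u - 5)*(u - 4)*(u - 3)*(u)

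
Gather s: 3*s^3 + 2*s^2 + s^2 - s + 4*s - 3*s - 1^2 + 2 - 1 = 3*s^3 + 3*s^2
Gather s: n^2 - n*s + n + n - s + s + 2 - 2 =n^2 - n*s + 2*n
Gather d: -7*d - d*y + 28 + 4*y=d*(-y - 7) + 4*y + 28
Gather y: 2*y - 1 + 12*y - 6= 14*y - 7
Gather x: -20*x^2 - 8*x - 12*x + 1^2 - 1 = -20*x^2 - 20*x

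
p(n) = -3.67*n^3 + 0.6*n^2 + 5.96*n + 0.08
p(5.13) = -449.03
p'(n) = -11.01*n^2 + 1.2*n + 5.96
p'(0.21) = 5.73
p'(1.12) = -6.51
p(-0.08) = -0.39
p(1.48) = -1.68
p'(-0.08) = 5.79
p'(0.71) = 1.26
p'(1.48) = -16.38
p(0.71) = 3.30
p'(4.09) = -173.31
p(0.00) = 0.08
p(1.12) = 2.35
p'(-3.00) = -96.73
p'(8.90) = -855.46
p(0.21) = 1.32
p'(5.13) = -277.63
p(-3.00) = 86.69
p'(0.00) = 5.96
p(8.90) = -2486.59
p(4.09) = -216.60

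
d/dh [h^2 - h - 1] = 2*h - 1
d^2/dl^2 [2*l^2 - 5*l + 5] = 4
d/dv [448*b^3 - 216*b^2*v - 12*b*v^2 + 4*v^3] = -216*b^2 - 24*b*v + 12*v^2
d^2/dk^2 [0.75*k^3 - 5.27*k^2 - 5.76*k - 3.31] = 4.5*k - 10.54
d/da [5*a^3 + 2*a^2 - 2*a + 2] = 15*a^2 + 4*a - 2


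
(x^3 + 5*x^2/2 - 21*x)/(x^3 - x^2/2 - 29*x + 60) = x*(2*x - 7)/(2*x^2 - 13*x + 20)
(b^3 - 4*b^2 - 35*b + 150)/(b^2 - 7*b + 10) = (b^2 + b - 30)/(b - 2)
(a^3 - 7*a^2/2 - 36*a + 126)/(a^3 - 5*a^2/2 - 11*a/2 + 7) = (a^2 - 36)/(a^2 + a - 2)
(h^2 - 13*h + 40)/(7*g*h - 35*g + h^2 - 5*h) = (h - 8)/(7*g + h)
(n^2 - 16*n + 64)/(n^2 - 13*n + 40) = (n - 8)/(n - 5)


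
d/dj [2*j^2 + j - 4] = 4*j + 1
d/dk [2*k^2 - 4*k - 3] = 4*k - 4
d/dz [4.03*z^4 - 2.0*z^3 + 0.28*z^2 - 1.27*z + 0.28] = 16.12*z^3 - 6.0*z^2 + 0.56*z - 1.27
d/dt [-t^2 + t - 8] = 1 - 2*t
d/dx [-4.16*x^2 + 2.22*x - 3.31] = 2.22 - 8.32*x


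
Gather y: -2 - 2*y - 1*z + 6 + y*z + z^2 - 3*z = y*(z - 2) + z^2 - 4*z + 4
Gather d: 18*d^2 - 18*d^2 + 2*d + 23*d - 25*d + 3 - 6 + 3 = 0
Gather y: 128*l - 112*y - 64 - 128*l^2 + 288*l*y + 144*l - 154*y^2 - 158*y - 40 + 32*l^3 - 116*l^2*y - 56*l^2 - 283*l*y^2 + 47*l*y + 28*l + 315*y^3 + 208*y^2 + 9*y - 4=32*l^3 - 184*l^2 + 300*l + 315*y^3 + y^2*(54 - 283*l) + y*(-116*l^2 + 335*l - 261) - 108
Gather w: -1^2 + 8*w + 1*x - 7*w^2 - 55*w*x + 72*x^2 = -7*w^2 + w*(8 - 55*x) + 72*x^2 + x - 1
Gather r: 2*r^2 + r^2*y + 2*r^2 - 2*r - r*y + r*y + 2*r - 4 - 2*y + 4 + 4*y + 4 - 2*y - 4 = r^2*(y + 4)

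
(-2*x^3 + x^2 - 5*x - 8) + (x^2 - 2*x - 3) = -2*x^3 + 2*x^2 - 7*x - 11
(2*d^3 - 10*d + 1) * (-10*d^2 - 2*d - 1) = -20*d^5 - 4*d^4 + 98*d^3 + 10*d^2 + 8*d - 1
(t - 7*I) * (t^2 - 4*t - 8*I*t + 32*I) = t^3 - 4*t^2 - 15*I*t^2 - 56*t + 60*I*t + 224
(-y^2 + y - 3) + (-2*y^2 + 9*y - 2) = -3*y^2 + 10*y - 5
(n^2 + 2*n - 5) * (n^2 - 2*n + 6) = n^4 - 3*n^2 + 22*n - 30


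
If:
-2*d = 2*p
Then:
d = -p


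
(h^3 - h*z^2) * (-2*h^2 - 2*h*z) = -2*h^5 - 2*h^4*z + 2*h^3*z^2 + 2*h^2*z^3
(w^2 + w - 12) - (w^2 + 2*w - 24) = 12 - w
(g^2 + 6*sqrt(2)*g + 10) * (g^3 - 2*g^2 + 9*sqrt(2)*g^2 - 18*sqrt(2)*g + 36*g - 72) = g^5 - 2*g^4 + 15*sqrt(2)*g^4 - 30*sqrt(2)*g^3 + 154*g^3 - 308*g^2 + 306*sqrt(2)*g^2 - 612*sqrt(2)*g + 360*g - 720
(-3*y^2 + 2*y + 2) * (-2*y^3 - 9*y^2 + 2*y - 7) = 6*y^5 + 23*y^4 - 28*y^3 + 7*y^2 - 10*y - 14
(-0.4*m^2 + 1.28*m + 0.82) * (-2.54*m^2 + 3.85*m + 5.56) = 1.016*m^4 - 4.7912*m^3 + 0.6212*m^2 + 10.2738*m + 4.5592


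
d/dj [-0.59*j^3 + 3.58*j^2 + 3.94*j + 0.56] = -1.77*j^2 + 7.16*j + 3.94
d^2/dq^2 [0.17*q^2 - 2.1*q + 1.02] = 0.340000000000000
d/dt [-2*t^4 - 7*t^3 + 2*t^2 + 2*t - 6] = -8*t^3 - 21*t^2 + 4*t + 2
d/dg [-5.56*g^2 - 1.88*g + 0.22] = -11.12*g - 1.88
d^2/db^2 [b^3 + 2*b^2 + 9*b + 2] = 6*b + 4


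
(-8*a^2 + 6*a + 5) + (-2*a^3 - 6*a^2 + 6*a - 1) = -2*a^3 - 14*a^2 + 12*a + 4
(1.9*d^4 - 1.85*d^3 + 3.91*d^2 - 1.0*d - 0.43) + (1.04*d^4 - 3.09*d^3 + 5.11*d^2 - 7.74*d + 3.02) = 2.94*d^4 - 4.94*d^3 + 9.02*d^2 - 8.74*d + 2.59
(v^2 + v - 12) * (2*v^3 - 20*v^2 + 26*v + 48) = 2*v^5 - 18*v^4 - 18*v^3 + 314*v^2 - 264*v - 576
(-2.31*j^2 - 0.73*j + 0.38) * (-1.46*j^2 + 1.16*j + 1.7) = 3.3726*j^4 - 1.6138*j^3 - 5.3286*j^2 - 0.8002*j + 0.646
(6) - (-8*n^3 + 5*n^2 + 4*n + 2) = 8*n^3 - 5*n^2 - 4*n + 4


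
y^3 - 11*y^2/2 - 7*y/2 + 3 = (y - 6)*(y - 1/2)*(y + 1)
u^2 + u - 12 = (u - 3)*(u + 4)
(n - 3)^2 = n^2 - 6*n + 9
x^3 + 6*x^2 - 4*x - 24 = (x - 2)*(x + 2)*(x + 6)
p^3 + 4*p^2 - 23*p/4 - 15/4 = (p - 3/2)*(p + 1/2)*(p + 5)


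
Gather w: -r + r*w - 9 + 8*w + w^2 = -r + w^2 + w*(r + 8) - 9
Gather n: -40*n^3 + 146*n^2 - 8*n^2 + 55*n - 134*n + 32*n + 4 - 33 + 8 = -40*n^3 + 138*n^2 - 47*n - 21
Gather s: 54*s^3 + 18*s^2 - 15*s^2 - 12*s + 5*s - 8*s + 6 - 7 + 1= 54*s^3 + 3*s^2 - 15*s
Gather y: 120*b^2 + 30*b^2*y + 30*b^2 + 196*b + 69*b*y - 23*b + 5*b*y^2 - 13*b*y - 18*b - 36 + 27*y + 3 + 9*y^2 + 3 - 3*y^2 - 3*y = 150*b^2 + 155*b + y^2*(5*b + 6) + y*(30*b^2 + 56*b + 24) - 30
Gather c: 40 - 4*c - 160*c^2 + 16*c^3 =16*c^3 - 160*c^2 - 4*c + 40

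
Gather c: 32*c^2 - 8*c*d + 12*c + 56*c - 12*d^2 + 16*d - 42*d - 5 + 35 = 32*c^2 + c*(68 - 8*d) - 12*d^2 - 26*d + 30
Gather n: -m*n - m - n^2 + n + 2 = -m - n^2 + n*(1 - m) + 2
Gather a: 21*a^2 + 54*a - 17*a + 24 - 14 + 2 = 21*a^2 + 37*a + 12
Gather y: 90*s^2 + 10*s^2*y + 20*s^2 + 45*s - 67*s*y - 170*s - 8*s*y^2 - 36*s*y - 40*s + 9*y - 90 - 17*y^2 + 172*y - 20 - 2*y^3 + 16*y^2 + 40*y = 110*s^2 - 165*s - 2*y^3 + y^2*(-8*s - 1) + y*(10*s^2 - 103*s + 221) - 110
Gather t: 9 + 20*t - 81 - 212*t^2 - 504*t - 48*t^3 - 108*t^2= -48*t^3 - 320*t^2 - 484*t - 72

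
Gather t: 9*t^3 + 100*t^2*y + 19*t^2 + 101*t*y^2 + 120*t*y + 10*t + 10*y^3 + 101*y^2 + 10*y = 9*t^3 + t^2*(100*y + 19) + t*(101*y^2 + 120*y + 10) + 10*y^3 + 101*y^2 + 10*y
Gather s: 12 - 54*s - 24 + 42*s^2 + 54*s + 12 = 42*s^2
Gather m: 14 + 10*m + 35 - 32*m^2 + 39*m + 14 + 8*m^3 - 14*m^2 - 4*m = 8*m^3 - 46*m^2 + 45*m + 63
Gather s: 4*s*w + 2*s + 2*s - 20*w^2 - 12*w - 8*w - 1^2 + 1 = s*(4*w + 4) - 20*w^2 - 20*w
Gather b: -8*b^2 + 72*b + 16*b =-8*b^2 + 88*b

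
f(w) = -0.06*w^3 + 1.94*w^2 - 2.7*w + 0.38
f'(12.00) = 17.94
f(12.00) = 143.66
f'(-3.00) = -15.96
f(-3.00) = 27.56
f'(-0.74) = -5.67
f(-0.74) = 3.46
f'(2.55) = 6.02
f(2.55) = 5.11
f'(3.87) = 9.62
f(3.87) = 15.51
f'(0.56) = -0.58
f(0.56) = -0.53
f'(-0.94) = -6.51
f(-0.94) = 4.68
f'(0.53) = -0.69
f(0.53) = -0.51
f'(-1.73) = -9.95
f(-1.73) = 11.17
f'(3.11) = 7.63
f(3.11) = 8.94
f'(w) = -0.18*w^2 + 3.88*w - 2.7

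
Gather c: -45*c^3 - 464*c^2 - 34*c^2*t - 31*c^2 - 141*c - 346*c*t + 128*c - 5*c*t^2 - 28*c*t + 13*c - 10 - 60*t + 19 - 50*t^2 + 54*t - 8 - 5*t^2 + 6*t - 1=-45*c^3 + c^2*(-34*t - 495) + c*(-5*t^2 - 374*t) - 55*t^2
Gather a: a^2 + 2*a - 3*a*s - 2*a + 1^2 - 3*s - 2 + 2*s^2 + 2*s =a^2 - 3*a*s + 2*s^2 - s - 1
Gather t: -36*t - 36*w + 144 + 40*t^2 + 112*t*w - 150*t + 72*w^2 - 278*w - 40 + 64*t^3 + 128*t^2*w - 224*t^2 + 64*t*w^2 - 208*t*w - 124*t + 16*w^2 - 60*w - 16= 64*t^3 + t^2*(128*w - 184) + t*(64*w^2 - 96*w - 310) + 88*w^2 - 374*w + 88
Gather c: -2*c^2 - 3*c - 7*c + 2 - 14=-2*c^2 - 10*c - 12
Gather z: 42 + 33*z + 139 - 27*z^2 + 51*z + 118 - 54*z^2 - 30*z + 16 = -81*z^2 + 54*z + 315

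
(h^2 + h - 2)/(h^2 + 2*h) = (h - 1)/h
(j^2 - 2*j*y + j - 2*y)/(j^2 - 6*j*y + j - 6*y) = (-j + 2*y)/(-j + 6*y)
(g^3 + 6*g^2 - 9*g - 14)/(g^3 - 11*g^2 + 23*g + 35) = (g^2 + 5*g - 14)/(g^2 - 12*g + 35)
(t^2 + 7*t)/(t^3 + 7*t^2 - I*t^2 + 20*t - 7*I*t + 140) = t/(t^2 - I*t + 20)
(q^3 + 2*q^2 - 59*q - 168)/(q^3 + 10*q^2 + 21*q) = (q - 8)/q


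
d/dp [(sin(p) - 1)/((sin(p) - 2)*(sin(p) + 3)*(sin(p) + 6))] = 2*(-sin(p)^3 - 2*sin(p)^2 + 7*sin(p) - 18)*cos(p)/((sin(p) - 2)^2*(sin(p) + 3)^2*(sin(p) + 6)^2)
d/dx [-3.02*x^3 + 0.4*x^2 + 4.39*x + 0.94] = -9.06*x^2 + 0.8*x + 4.39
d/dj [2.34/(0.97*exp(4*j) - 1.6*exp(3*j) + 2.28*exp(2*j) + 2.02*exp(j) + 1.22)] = (-9.0792*exp(3*j) + 11.232*exp(2*j) - 10.6704*exp(j) - 4.7268)*exp(j)/(0.97*exp(4*j) - 1.6*exp(3*j) + 2.28*exp(2*j) + 2.02*exp(j) + 1.22)^2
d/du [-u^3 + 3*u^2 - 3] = 3*u*(2 - u)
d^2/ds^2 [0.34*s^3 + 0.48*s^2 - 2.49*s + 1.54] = 2.04*s + 0.96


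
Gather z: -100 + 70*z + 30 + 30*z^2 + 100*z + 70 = 30*z^2 + 170*z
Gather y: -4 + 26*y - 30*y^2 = -30*y^2 + 26*y - 4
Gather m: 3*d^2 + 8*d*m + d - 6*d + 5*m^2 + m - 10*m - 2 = 3*d^2 - 5*d + 5*m^2 + m*(8*d - 9) - 2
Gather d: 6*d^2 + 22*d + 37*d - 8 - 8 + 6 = 6*d^2 + 59*d - 10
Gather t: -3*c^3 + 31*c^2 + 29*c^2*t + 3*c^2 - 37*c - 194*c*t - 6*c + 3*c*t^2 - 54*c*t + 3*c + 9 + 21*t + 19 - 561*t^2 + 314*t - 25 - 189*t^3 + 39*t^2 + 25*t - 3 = -3*c^3 + 34*c^2 - 40*c - 189*t^3 + t^2*(3*c - 522) + t*(29*c^2 - 248*c + 360)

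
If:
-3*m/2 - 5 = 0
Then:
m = -10/3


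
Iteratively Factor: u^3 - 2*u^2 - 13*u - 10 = (u - 5)*(u^2 + 3*u + 2) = (u - 5)*(u + 1)*(u + 2)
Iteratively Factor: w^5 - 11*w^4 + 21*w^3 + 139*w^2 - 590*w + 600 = (w - 3)*(w^4 - 8*w^3 - 3*w^2 + 130*w - 200) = (w - 3)*(w + 4)*(w^3 - 12*w^2 + 45*w - 50) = (w - 5)*(w - 3)*(w + 4)*(w^2 - 7*w + 10) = (w - 5)*(w - 3)*(w - 2)*(w + 4)*(w - 5)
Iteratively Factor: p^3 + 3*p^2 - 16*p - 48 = (p + 4)*(p^2 - p - 12) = (p + 3)*(p + 4)*(p - 4)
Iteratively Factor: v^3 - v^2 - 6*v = (v + 2)*(v^2 - 3*v) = (v - 3)*(v + 2)*(v)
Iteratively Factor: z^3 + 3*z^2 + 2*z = (z)*(z^2 + 3*z + 2) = z*(z + 2)*(z + 1)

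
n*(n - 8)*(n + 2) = n^3 - 6*n^2 - 16*n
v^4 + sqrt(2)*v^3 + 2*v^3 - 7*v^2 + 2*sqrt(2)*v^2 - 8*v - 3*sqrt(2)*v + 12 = (v - 1)*(v + 3)*(v - sqrt(2))*(v + 2*sqrt(2))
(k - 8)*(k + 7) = k^2 - k - 56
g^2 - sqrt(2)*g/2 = g*(g - sqrt(2)/2)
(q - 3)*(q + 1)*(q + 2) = q^3 - 7*q - 6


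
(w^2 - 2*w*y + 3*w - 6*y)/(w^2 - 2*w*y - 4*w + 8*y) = (w + 3)/(w - 4)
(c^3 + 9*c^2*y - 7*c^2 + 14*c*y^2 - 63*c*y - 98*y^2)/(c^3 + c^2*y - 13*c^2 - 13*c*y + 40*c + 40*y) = (c^3 + 9*c^2*y - 7*c^2 + 14*c*y^2 - 63*c*y - 98*y^2)/(c^3 + c^2*y - 13*c^2 - 13*c*y + 40*c + 40*y)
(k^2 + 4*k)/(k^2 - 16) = k/(k - 4)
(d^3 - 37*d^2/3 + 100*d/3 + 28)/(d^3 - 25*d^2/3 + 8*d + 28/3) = (d - 6)/(d - 2)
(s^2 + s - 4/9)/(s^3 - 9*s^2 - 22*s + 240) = (s^2 + s - 4/9)/(s^3 - 9*s^2 - 22*s + 240)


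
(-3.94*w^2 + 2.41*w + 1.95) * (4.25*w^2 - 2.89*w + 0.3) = -16.745*w^4 + 21.6291*w^3 + 0.140599999999998*w^2 - 4.9125*w + 0.585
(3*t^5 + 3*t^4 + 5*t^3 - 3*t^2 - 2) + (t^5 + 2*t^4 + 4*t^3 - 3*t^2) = 4*t^5 + 5*t^4 + 9*t^3 - 6*t^2 - 2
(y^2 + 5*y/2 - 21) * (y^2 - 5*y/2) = y^4 - 109*y^2/4 + 105*y/2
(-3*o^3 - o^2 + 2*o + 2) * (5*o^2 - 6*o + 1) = -15*o^5 + 13*o^4 + 13*o^3 - 3*o^2 - 10*o + 2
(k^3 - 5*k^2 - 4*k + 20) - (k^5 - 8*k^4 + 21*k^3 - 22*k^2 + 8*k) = -k^5 + 8*k^4 - 20*k^3 + 17*k^2 - 12*k + 20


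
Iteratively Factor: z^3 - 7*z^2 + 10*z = (z - 5)*(z^2 - 2*z) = z*(z - 5)*(z - 2)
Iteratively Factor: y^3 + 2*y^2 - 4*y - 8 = (y + 2)*(y^2 - 4) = (y + 2)^2*(y - 2)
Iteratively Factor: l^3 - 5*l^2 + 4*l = (l - 1)*(l^2 - 4*l) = (l - 4)*(l - 1)*(l)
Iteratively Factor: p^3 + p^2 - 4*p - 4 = (p + 1)*(p^2 - 4) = (p - 2)*(p + 1)*(p + 2)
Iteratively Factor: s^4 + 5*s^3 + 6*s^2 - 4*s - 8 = (s + 2)*(s^3 + 3*s^2 - 4) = (s + 2)^2*(s^2 + s - 2) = (s + 2)^3*(s - 1)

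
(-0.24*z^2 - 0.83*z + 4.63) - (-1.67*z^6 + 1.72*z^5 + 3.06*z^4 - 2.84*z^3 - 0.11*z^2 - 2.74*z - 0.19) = 1.67*z^6 - 1.72*z^5 - 3.06*z^4 + 2.84*z^3 - 0.13*z^2 + 1.91*z + 4.82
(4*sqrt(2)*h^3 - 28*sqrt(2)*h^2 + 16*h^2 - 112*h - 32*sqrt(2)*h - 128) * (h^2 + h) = 4*sqrt(2)*h^5 - 24*sqrt(2)*h^4 + 16*h^4 - 96*h^3 - 60*sqrt(2)*h^3 - 240*h^2 - 32*sqrt(2)*h^2 - 128*h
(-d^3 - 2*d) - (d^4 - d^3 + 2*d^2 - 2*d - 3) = -d^4 - 2*d^2 + 3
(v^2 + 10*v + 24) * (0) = 0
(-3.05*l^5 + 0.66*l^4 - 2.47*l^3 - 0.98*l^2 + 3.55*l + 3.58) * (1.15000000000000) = -3.5075*l^5 + 0.759*l^4 - 2.8405*l^3 - 1.127*l^2 + 4.0825*l + 4.117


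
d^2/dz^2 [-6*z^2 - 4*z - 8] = -12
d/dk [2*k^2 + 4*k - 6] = 4*k + 4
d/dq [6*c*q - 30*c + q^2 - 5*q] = 6*c + 2*q - 5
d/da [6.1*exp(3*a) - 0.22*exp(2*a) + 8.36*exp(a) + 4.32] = (18.3*exp(2*a) - 0.44*exp(a) + 8.36)*exp(a)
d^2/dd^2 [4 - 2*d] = 0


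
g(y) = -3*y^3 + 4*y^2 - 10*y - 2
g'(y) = -9*y^2 + 8*y - 10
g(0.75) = -8.52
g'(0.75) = -9.06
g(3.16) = -88.32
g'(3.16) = -74.59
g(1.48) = -17.76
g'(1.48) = -17.87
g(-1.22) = 21.60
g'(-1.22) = -33.16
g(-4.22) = 336.89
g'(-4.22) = -204.04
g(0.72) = -8.25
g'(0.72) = -8.91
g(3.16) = -88.32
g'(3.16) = -74.59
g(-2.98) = 142.71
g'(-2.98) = -113.76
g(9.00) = -1955.00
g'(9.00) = -667.00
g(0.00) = -2.00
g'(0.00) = -10.00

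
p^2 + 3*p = p*(p + 3)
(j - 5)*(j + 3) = j^2 - 2*j - 15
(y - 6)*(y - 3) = y^2 - 9*y + 18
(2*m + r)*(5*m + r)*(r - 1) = 10*m^2*r - 10*m^2 + 7*m*r^2 - 7*m*r + r^3 - r^2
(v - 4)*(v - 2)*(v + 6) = v^3 - 28*v + 48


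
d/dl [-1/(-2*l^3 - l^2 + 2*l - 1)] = 2*(-3*l^2 - l + 1)/(2*l^3 + l^2 - 2*l + 1)^2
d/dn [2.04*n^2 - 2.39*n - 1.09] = 4.08*n - 2.39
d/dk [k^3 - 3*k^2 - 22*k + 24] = 3*k^2 - 6*k - 22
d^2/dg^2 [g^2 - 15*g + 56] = 2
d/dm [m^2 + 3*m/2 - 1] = 2*m + 3/2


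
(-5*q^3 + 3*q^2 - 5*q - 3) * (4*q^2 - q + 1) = -20*q^5 + 17*q^4 - 28*q^3 - 4*q^2 - 2*q - 3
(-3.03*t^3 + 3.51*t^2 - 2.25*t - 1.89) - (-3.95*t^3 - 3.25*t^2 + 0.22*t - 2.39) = 0.92*t^3 + 6.76*t^2 - 2.47*t + 0.5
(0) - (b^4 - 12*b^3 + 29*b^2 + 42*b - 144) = -b^4 + 12*b^3 - 29*b^2 - 42*b + 144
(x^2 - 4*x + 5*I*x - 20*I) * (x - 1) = x^3 - 5*x^2 + 5*I*x^2 + 4*x - 25*I*x + 20*I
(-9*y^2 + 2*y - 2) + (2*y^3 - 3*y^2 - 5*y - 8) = 2*y^3 - 12*y^2 - 3*y - 10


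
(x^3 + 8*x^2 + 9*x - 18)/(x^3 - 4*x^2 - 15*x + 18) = (x + 6)/(x - 6)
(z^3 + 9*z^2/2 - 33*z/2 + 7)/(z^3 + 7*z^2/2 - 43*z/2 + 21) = (2*z - 1)/(2*z - 3)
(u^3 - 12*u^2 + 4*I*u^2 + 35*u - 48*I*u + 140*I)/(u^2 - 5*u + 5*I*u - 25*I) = (u^2 + u*(-7 + 4*I) - 28*I)/(u + 5*I)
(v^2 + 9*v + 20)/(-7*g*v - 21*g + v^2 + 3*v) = (v^2 + 9*v + 20)/(-7*g*v - 21*g + v^2 + 3*v)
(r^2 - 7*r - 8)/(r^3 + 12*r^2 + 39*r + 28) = (r - 8)/(r^2 + 11*r + 28)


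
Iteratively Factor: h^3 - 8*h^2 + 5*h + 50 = (h - 5)*(h^2 - 3*h - 10) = (h - 5)^2*(h + 2)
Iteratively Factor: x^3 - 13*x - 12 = (x + 1)*(x^2 - x - 12) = (x + 1)*(x + 3)*(x - 4)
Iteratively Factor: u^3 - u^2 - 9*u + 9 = (u - 3)*(u^2 + 2*u - 3) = (u - 3)*(u - 1)*(u + 3)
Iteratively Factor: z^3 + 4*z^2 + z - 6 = (z + 2)*(z^2 + 2*z - 3) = (z + 2)*(z + 3)*(z - 1)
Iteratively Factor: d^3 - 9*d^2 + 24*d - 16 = (d - 4)*(d^2 - 5*d + 4) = (d - 4)^2*(d - 1)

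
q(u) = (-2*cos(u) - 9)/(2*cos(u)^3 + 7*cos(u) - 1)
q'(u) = (6*sin(u)*cos(u)^2 + 7*sin(u))*(-2*cos(u) - 9)/(2*cos(u)^3 + 7*cos(u) - 1)^2 + 2*sin(u)/(2*cos(u)^3 + 7*cos(u) - 1) = -(6*cos(u) + 27*cos(2*u) + 2*cos(3*u) + 92)*sin(u)/(2*cos(u)^3 + 7*cos(u) - 1)^2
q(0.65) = -1.90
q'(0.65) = -2.01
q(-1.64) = 5.97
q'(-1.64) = 29.53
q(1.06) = -3.76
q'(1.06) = -9.75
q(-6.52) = -1.43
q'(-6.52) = 0.50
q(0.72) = -2.05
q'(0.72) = -2.50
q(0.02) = -1.38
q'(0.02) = -0.04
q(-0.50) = -1.66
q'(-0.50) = 1.27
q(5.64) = -1.88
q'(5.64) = 1.96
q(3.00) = 0.71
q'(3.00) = -0.16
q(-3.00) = 0.71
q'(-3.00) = 0.16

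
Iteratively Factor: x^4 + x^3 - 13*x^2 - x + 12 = (x - 3)*(x^3 + 4*x^2 - x - 4) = (x - 3)*(x + 4)*(x^2 - 1) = (x - 3)*(x - 1)*(x + 4)*(x + 1)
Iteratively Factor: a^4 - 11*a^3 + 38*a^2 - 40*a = (a - 4)*(a^3 - 7*a^2 + 10*a) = a*(a - 4)*(a^2 - 7*a + 10) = a*(a - 4)*(a - 2)*(a - 5)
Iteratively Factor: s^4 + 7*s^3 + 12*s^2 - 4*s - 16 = (s + 2)*(s^3 + 5*s^2 + 2*s - 8) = (s + 2)^2*(s^2 + 3*s - 4) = (s + 2)^2*(s + 4)*(s - 1)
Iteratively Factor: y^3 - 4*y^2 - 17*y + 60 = (y + 4)*(y^2 - 8*y + 15) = (y - 5)*(y + 4)*(y - 3)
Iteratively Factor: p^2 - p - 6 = (p + 2)*(p - 3)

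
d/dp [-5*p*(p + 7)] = -10*p - 35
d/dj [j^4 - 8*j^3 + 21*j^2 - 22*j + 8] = 4*j^3 - 24*j^2 + 42*j - 22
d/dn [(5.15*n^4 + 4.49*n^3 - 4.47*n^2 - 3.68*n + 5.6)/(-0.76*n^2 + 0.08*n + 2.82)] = (-7.828*n^5 - 2.1764*n^4 + 58.8104*n^3 + 34.831*n^2 - 16.6988*n - 10.8256)/(0.5776*n^4 - 0.1216*n^3 - 4.28*n^2 + 0.4512*n + 7.9524)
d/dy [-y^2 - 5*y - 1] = -2*y - 5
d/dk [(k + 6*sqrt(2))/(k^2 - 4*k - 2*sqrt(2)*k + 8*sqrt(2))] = (k^2 - 4*k - 2*sqrt(2)*k + 2*(k + 6*sqrt(2))*(-k + sqrt(2) + 2) + 8*sqrt(2))/(k^2 - 4*k - 2*sqrt(2)*k + 8*sqrt(2))^2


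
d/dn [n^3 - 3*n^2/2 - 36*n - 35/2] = 3*n^2 - 3*n - 36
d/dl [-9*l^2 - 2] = -18*l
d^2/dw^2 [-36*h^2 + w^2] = 2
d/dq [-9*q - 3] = -9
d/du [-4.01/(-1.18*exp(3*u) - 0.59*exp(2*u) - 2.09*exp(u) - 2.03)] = (-14.1954*exp(2*u) - 4.7318*exp(u) - 8.3809)*exp(u)/(1.18*exp(3*u) + 0.59*exp(2*u) + 2.09*exp(u) + 2.03)^2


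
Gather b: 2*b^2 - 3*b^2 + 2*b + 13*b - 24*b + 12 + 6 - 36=-b^2 - 9*b - 18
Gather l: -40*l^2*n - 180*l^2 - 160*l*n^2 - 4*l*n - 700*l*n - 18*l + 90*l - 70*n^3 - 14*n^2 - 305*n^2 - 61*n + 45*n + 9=l^2*(-40*n - 180) + l*(-160*n^2 - 704*n + 72) - 70*n^3 - 319*n^2 - 16*n + 9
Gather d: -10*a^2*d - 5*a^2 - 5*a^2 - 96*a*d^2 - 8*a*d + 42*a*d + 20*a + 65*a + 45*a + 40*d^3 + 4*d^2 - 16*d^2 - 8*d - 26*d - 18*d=-10*a^2 + 130*a + 40*d^3 + d^2*(-96*a - 12) + d*(-10*a^2 + 34*a - 52)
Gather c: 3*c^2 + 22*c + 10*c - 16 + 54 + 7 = 3*c^2 + 32*c + 45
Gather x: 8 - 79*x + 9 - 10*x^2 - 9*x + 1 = -10*x^2 - 88*x + 18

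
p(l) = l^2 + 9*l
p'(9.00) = 27.00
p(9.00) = 162.00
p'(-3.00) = 3.00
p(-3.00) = -18.00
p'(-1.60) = 5.80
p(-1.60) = -11.84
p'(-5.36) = -1.72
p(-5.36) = -19.51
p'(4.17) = 17.34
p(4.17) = 54.92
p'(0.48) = 9.96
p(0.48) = 4.55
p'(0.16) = 9.32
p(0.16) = 1.47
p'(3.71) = 16.42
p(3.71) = 47.15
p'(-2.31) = 4.38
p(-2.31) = -15.45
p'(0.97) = 10.94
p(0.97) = 9.67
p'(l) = 2*l + 9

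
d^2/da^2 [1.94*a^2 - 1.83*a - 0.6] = 3.88000000000000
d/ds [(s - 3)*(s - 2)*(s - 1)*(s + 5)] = 4*s^3 - 3*s^2 - 38*s + 49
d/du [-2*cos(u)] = 2*sin(u)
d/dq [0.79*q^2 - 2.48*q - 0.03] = 1.58*q - 2.48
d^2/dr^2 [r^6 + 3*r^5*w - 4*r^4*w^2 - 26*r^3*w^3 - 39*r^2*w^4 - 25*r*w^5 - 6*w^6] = 30*r^4 + 60*r^3*w - 48*r^2*w^2 - 156*r*w^3 - 78*w^4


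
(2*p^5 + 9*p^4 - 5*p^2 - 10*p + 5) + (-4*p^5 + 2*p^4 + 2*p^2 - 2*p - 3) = -2*p^5 + 11*p^4 - 3*p^2 - 12*p + 2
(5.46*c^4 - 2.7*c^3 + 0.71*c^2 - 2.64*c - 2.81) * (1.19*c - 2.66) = 6.4974*c^5 - 17.7366*c^4 + 8.0269*c^3 - 5.0302*c^2 + 3.6785*c + 7.4746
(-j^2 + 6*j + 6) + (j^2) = 6*j + 6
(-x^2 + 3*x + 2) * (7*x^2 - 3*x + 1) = -7*x^4 + 24*x^3 + 4*x^2 - 3*x + 2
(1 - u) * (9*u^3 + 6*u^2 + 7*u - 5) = -9*u^4 + 3*u^3 - u^2 + 12*u - 5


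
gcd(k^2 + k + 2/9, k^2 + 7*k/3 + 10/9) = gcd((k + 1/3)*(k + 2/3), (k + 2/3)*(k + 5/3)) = k + 2/3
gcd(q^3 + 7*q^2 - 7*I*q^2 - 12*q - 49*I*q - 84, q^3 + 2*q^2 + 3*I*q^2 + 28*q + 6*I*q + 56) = q - 4*I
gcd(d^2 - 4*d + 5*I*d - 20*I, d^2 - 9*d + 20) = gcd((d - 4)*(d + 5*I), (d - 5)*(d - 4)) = d - 4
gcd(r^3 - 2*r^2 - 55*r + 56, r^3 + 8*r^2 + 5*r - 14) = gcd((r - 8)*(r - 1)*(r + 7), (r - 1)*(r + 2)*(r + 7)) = r^2 + 6*r - 7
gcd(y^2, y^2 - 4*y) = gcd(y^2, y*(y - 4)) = y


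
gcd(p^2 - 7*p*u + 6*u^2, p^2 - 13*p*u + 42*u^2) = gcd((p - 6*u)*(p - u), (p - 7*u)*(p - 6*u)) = p - 6*u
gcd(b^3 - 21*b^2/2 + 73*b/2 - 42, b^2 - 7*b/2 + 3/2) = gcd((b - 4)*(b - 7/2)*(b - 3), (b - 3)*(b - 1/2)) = b - 3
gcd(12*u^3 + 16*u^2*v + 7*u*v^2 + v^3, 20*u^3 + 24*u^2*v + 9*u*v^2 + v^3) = 4*u^2 + 4*u*v + v^2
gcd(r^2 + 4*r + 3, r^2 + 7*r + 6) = r + 1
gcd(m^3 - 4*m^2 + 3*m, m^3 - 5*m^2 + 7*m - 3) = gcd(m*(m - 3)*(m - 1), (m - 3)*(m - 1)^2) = m^2 - 4*m + 3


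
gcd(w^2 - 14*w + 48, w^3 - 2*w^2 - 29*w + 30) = w - 6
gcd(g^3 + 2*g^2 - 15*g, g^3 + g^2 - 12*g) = g^2 - 3*g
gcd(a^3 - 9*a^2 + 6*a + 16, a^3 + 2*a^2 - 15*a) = 1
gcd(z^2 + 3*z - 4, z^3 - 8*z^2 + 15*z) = 1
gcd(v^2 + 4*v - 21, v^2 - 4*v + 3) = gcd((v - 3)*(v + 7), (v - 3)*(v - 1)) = v - 3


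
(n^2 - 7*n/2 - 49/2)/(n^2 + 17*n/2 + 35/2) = (n - 7)/(n + 5)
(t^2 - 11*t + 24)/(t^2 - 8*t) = (t - 3)/t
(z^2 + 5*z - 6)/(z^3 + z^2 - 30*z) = (z - 1)/(z*(z - 5))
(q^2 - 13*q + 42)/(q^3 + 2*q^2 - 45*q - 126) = (q - 6)/(q^2 + 9*q + 18)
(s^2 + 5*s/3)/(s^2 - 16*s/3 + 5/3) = s*(3*s + 5)/(3*s^2 - 16*s + 5)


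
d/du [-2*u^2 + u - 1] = 1 - 4*u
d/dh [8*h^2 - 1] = 16*h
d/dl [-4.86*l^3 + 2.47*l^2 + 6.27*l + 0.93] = -14.58*l^2 + 4.94*l + 6.27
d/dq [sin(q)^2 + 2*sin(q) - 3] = 2*(sin(q) + 1)*cos(q)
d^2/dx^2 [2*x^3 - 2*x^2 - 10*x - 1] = 12*x - 4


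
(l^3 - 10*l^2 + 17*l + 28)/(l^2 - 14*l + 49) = (l^2 - 3*l - 4)/(l - 7)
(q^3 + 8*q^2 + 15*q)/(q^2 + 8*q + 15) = q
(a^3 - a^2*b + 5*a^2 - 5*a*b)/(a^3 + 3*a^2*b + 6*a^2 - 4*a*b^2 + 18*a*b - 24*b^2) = a*(a + 5)/(a^2 + 4*a*b + 6*a + 24*b)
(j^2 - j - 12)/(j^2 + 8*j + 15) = (j - 4)/(j + 5)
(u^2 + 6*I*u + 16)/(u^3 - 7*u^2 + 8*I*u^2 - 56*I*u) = (u - 2*I)/(u*(u - 7))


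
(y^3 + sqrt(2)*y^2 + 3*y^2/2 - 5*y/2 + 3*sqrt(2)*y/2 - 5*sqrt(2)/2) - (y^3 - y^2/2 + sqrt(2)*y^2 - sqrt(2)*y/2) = 2*y^2 - 5*y/2 + 2*sqrt(2)*y - 5*sqrt(2)/2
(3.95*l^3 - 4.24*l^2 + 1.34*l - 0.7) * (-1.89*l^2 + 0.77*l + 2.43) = -7.4655*l^5 + 11.0551*l^4 + 3.8011*l^3 - 7.9484*l^2 + 2.7172*l - 1.701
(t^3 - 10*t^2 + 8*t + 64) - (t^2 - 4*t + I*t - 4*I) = t^3 - 11*t^2 + 12*t - I*t + 64 + 4*I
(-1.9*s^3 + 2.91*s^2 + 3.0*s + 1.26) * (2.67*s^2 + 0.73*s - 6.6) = -5.073*s^5 + 6.3827*s^4 + 22.6743*s^3 - 13.6518*s^2 - 18.8802*s - 8.316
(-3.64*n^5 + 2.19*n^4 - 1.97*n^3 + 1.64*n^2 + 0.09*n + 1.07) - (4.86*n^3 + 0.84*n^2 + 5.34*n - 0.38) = -3.64*n^5 + 2.19*n^4 - 6.83*n^3 + 0.8*n^2 - 5.25*n + 1.45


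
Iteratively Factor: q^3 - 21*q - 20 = (q + 4)*(q^2 - 4*q - 5) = (q + 1)*(q + 4)*(q - 5)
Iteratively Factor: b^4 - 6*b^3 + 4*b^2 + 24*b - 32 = (b - 2)*(b^3 - 4*b^2 - 4*b + 16) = (b - 2)^2*(b^2 - 2*b - 8) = (b - 2)^2*(b + 2)*(b - 4)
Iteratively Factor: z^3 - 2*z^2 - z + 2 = (z - 1)*(z^2 - z - 2) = (z - 1)*(z + 1)*(z - 2)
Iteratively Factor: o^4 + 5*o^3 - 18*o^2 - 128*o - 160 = (o + 4)*(o^3 + o^2 - 22*o - 40) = (o + 4)^2*(o^2 - 3*o - 10) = (o - 5)*(o + 4)^2*(o + 2)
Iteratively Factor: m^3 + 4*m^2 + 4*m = (m)*(m^2 + 4*m + 4) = m*(m + 2)*(m + 2)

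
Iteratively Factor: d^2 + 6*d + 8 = (d + 4)*(d + 2)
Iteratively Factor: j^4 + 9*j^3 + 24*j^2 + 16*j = (j + 4)*(j^3 + 5*j^2 + 4*j) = j*(j + 4)*(j^2 + 5*j + 4) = j*(j + 4)^2*(j + 1)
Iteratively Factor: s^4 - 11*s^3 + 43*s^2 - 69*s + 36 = (s - 3)*(s^3 - 8*s^2 + 19*s - 12) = (s - 3)^2*(s^2 - 5*s + 4) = (s - 4)*(s - 3)^2*(s - 1)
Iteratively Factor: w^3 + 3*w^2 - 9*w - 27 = (w + 3)*(w^2 - 9) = (w + 3)^2*(w - 3)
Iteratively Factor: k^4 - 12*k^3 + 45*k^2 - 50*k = (k - 2)*(k^3 - 10*k^2 + 25*k) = k*(k - 2)*(k^2 - 10*k + 25) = k*(k - 5)*(k - 2)*(k - 5)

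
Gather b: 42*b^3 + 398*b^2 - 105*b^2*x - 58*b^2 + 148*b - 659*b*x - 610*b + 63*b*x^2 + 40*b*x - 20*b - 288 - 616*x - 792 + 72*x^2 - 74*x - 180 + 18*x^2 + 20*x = 42*b^3 + b^2*(340 - 105*x) + b*(63*x^2 - 619*x - 482) + 90*x^2 - 670*x - 1260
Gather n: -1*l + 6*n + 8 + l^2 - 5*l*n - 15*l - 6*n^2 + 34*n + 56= l^2 - 16*l - 6*n^2 + n*(40 - 5*l) + 64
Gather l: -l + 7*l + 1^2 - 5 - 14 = 6*l - 18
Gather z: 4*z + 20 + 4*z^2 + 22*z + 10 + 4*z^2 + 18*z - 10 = 8*z^2 + 44*z + 20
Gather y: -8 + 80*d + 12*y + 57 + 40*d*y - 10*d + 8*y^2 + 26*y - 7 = 70*d + 8*y^2 + y*(40*d + 38) + 42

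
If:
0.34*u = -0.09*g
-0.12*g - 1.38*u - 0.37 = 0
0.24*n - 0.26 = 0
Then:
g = 1.51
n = 1.08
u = -0.40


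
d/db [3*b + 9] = 3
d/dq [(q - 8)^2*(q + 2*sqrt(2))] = (q - 8)*(3*q - 8 + 4*sqrt(2))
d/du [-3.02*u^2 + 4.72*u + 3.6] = 4.72 - 6.04*u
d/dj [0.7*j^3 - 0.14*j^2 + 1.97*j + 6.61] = 2.1*j^2 - 0.28*j + 1.97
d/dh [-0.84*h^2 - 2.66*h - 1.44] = -1.68*h - 2.66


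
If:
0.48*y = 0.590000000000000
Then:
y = 1.23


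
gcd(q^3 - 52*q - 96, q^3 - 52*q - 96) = q^3 - 52*q - 96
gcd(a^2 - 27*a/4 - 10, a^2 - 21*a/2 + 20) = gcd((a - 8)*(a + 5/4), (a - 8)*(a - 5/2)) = a - 8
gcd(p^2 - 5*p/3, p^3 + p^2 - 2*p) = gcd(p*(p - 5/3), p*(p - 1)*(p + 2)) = p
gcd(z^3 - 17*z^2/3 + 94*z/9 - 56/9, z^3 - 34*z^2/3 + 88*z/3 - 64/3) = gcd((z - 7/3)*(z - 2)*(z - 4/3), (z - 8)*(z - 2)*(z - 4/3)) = z^2 - 10*z/3 + 8/3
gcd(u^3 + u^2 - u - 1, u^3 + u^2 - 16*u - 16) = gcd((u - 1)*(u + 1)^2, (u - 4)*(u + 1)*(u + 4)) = u + 1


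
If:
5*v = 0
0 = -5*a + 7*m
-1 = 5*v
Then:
No Solution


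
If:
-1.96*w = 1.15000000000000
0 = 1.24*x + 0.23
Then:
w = -0.59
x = -0.19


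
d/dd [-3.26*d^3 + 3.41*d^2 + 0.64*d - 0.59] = -9.78*d^2 + 6.82*d + 0.64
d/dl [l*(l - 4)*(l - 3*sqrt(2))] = 3*l^2 - 6*sqrt(2)*l - 8*l + 12*sqrt(2)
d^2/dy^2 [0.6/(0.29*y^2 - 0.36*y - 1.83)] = (0.10092*y^2 - 0.12528*y - 0.6*(0.58*y - 0.36)*(1.16*y - 0.72) - 0.63684)/(-0.29*y^2 + 0.36*y + 1.83)^3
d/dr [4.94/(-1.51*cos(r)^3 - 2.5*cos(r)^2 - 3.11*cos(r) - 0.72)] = (22.3782*sin(r)^2 - 24.7*cos(r) - 37.7416)*sin(r)/(1.51*cos(r)^3 + 2.5*cos(r)^2 + 3.11*cos(r) + 0.72)^2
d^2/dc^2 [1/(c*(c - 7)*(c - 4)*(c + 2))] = 2*(10*c^6 - 135*c^5 + 540*c^4 - 320*c^3 - 1404*c^2 + 1008*c + 3136)/(c^3*(c^9 - 27*c^8 + 261*c^7 - 885*c^6 - 1458*c^5 + 14652*c^4 - 8520*c^3 - 78624*c^2 + 56448*c + 175616))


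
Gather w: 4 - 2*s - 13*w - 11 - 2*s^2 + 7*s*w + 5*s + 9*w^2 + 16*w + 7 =-2*s^2 + 3*s + 9*w^2 + w*(7*s + 3)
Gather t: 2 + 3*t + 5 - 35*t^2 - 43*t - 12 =-35*t^2 - 40*t - 5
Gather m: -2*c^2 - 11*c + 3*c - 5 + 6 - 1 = -2*c^2 - 8*c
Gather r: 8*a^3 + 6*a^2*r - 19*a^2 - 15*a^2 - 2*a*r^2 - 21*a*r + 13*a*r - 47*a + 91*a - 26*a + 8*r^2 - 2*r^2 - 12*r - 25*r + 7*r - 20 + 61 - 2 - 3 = 8*a^3 - 34*a^2 + 18*a + r^2*(6 - 2*a) + r*(6*a^2 - 8*a - 30) + 36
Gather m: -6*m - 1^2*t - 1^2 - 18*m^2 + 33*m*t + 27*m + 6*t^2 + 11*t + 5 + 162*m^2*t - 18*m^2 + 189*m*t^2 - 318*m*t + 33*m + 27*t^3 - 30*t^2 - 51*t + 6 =m^2*(162*t - 36) + m*(189*t^2 - 285*t + 54) + 27*t^3 - 24*t^2 - 41*t + 10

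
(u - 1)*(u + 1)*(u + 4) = u^3 + 4*u^2 - u - 4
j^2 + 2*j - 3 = (j - 1)*(j + 3)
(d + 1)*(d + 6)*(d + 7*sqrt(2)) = d^3 + 7*d^2 + 7*sqrt(2)*d^2 + 6*d + 49*sqrt(2)*d + 42*sqrt(2)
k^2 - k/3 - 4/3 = (k - 4/3)*(k + 1)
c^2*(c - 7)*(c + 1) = c^4 - 6*c^3 - 7*c^2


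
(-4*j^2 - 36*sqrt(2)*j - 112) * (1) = -4*j^2 - 36*sqrt(2)*j - 112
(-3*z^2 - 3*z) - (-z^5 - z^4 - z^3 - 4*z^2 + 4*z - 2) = z^5 + z^4 + z^3 + z^2 - 7*z + 2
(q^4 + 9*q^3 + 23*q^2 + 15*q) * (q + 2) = q^5 + 11*q^4 + 41*q^3 + 61*q^2 + 30*q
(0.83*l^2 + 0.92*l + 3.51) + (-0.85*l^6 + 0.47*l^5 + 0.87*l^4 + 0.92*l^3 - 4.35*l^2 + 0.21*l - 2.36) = -0.85*l^6 + 0.47*l^5 + 0.87*l^4 + 0.92*l^3 - 3.52*l^2 + 1.13*l + 1.15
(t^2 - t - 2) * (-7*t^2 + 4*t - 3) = -7*t^4 + 11*t^3 + 7*t^2 - 5*t + 6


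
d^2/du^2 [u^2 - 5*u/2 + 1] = 2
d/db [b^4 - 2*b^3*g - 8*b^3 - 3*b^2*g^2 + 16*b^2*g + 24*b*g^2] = 4*b^3 - 6*b^2*g - 24*b^2 - 6*b*g^2 + 32*b*g + 24*g^2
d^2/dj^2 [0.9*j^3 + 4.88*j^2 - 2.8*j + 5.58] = 5.4*j + 9.76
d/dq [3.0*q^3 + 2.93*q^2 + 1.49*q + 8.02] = 9.0*q^2 + 5.86*q + 1.49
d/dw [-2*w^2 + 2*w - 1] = 2 - 4*w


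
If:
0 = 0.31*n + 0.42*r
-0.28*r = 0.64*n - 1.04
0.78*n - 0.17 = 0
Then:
No Solution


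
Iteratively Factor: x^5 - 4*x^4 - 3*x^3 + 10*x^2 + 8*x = (x + 1)*(x^4 - 5*x^3 + 2*x^2 + 8*x) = (x - 2)*(x + 1)*(x^3 - 3*x^2 - 4*x) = (x - 4)*(x - 2)*(x + 1)*(x^2 + x) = x*(x - 4)*(x - 2)*(x + 1)*(x + 1)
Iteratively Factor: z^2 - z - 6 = (z + 2)*(z - 3)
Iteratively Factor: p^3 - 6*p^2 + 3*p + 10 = (p - 5)*(p^2 - p - 2) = (p - 5)*(p + 1)*(p - 2)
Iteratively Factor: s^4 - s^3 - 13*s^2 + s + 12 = (s + 1)*(s^3 - 2*s^2 - 11*s + 12) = (s - 4)*(s + 1)*(s^2 + 2*s - 3) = (s - 4)*(s - 1)*(s + 1)*(s + 3)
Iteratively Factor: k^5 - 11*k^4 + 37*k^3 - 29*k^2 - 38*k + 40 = (k - 1)*(k^4 - 10*k^3 + 27*k^2 - 2*k - 40) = (k - 1)*(k + 1)*(k^3 - 11*k^2 + 38*k - 40) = (k - 4)*(k - 1)*(k + 1)*(k^2 - 7*k + 10) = (k - 4)*(k - 2)*(k - 1)*(k + 1)*(k - 5)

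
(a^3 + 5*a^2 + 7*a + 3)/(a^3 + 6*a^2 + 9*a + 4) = (a + 3)/(a + 4)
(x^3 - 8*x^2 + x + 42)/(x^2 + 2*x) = x - 10 + 21/x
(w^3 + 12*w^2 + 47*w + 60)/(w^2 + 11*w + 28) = (w^2 + 8*w + 15)/(w + 7)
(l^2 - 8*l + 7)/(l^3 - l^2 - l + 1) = (l - 7)/(l^2 - 1)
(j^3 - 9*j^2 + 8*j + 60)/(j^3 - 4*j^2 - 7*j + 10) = (j - 6)/(j - 1)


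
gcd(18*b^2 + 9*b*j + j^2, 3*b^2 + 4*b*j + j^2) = 3*b + j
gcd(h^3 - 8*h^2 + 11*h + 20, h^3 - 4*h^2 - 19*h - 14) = h + 1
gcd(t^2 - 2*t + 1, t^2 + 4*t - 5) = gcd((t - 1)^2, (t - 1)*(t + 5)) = t - 1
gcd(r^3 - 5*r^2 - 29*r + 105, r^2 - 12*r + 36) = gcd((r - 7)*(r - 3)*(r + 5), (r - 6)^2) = 1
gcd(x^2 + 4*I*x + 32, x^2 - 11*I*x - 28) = x - 4*I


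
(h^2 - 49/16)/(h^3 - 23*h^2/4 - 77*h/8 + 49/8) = (4*h - 7)/(2*(2*h^2 - 15*h + 7))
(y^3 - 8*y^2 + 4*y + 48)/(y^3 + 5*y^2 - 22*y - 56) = (y - 6)/(y + 7)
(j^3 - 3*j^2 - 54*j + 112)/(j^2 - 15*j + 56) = (j^2 + 5*j - 14)/(j - 7)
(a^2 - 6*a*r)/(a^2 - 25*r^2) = a*(a - 6*r)/(a^2 - 25*r^2)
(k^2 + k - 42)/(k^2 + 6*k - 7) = (k - 6)/(k - 1)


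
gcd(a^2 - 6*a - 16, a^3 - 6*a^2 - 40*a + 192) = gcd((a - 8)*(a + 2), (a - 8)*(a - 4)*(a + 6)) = a - 8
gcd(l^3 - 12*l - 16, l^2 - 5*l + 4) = l - 4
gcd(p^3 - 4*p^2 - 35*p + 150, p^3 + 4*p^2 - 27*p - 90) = p^2 + p - 30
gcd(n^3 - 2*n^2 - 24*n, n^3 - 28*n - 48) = n^2 - 2*n - 24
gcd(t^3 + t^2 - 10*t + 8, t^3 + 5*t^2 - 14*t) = t - 2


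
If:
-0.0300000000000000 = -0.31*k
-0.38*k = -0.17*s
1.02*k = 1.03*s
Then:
No Solution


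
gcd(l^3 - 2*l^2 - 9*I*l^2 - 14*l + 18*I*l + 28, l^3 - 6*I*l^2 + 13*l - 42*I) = l^2 - 9*I*l - 14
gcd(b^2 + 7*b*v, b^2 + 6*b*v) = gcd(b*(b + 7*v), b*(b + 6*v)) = b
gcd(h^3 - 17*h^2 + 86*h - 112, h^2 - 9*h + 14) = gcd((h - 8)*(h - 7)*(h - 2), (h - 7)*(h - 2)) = h^2 - 9*h + 14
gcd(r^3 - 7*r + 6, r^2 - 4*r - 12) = 1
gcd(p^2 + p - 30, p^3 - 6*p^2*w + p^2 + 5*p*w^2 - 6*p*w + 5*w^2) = 1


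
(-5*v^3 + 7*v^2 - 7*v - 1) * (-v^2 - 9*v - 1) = 5*v^5 + 38*v^4 - 51*v^3 + 57*v^2 + 16*v + 1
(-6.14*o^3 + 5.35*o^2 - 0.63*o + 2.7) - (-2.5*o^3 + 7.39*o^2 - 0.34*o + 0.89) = -3.64*o^3 - 2.04*o^2 - 0.29*o + 1.81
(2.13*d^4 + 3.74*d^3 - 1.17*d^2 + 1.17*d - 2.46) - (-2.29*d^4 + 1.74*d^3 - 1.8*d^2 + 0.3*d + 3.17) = 4.42*d^4 + 2.0*d^3 + 0.63*d^2 + 0.87*d - 5.63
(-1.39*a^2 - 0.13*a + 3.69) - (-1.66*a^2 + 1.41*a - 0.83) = 0.27*a^2 - 1.54*a + 4.52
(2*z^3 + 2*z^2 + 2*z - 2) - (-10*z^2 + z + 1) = 2*z^3 + 12*z^2 + z - 3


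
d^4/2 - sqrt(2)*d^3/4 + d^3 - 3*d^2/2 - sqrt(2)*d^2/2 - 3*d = d*(d/2 + 1)*(d - 3*sqrt(2)/2)*(d + sqrt(2))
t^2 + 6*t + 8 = (t + 2)*(t + 4)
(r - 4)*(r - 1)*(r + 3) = r^3 - 2*r^2 - 11*r + 12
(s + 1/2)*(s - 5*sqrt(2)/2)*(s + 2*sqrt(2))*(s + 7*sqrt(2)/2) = s^4 + s^3/2 + 3*sqrt(2)*s^3 - 27*s^2/2 + 3*sqrt(2)*s^2/2 - 35*sqrt(2)*s - 27*s/4 - 35*sqrt(2)/2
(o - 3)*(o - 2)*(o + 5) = o^3 - 19*o + 30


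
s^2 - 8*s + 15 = (s - 5)*(s - 3)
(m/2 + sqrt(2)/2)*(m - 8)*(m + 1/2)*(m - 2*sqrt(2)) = m^4/2 - 15*m^3/4 - sqrt(2)*m^3/2 - 4*m^2 + 15*sqrt(2)*m^2/4 + 2*sqrt(2)*m + 15*m + 8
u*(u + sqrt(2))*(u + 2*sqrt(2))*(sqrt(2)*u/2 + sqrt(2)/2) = sqrt(2)*u^4/2 + sqrt(2)*u^3/2 + 3*u^3 + 2*sqrt(2)*u^2 + 3*u^2 + 2*sqrt(2)*u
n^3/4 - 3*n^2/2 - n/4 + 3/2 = (n/4 + 1/4)*(n - 6)*(n - 1)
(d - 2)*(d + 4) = d^2 + 2*d - 8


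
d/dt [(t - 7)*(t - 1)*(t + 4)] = 3*t^2 - 8*t - 25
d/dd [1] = 0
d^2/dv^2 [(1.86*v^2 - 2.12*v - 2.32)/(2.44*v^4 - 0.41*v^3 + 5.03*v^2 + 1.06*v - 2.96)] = (66.442176*v^8 - 162.624048*v^7 - 287.344444*v^6 - 146.353944*v^5 - 130.8192*v^4 - 414.233936*v^3 - 350.17752*v^2 - 246.71088*v - 55.007808)/(14.526784*v^12 - 7.322928*v^11 + 91.070316*v^10 - 11.328545*v^9 + 128.508705*v^8 + 65.239107*v^7 - 97.092709*v^6 + 69.766818*v^5 - 135.86346*v^4 - 104.27852*v^3 + 122.234976*v^2 + 27.861888*v - 25.934336)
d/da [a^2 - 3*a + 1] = 2*a - 3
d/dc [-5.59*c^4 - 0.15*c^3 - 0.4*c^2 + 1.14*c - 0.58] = -22.36*c^3 - 0.45*c^2 - 0.8*c + 1.14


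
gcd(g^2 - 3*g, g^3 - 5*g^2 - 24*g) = g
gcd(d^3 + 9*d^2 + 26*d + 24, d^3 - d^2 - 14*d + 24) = d + 4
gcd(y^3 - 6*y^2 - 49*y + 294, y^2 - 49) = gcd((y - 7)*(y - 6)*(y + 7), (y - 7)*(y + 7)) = y^2 - 49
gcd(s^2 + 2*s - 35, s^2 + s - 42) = s + 7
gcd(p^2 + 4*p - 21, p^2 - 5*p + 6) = p - 3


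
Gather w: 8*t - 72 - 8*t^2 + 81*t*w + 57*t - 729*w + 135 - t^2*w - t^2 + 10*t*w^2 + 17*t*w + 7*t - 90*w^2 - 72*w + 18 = -9*t^2 + 72*t + w^2*(10*t - 90) + w*(-t^2 + 98*t - 801) + 81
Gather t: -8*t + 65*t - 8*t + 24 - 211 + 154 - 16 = 49*t - 49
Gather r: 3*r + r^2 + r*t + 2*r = r^2 + r*(t + 5)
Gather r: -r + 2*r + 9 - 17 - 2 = r - 10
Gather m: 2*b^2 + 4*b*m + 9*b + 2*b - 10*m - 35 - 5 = 2*b^2 + 11*b + m*(4*b - 10) - 40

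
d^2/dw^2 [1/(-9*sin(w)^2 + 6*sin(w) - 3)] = 2*(18*sin(w)^4 - 9*sin(w)^3 - 31*sin(w)^2 + 19*sin(w) - 1)/(3*(3*sin(w)^2 - 2*sin(w) + 1)^3)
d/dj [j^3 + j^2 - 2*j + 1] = 3*j^2 + 2*j - 2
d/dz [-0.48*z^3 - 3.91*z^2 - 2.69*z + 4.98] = -1.44*z^2 - 7.82*z - 2.69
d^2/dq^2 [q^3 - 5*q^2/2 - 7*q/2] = 6*q - 5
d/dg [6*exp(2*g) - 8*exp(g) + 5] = (12*exp(g) - 8)*exp(g)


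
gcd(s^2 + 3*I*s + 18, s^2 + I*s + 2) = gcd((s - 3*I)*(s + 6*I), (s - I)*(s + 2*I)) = 1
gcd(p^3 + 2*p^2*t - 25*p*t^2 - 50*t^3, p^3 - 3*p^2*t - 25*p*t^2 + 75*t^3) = p^2 - 25*t^2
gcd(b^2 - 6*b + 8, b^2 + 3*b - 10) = b - 2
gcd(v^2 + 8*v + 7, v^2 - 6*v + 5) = 1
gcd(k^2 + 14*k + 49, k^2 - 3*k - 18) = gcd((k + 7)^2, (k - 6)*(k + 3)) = 1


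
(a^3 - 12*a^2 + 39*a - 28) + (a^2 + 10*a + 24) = a^3 - 11*a^2 + 49*a - 4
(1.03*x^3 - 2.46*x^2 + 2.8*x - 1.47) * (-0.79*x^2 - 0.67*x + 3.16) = -0.8137*x^5 + 1.2533*x^4 + 2.691*x^3 - 8.4883*x^2 + 9.8329*x - 4.6452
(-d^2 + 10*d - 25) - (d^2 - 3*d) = -2*d^2 + 13*d - 25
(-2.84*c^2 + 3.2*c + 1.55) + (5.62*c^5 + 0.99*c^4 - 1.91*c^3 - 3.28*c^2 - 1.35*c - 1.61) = 5.62*c^5 + 0.99*c^4 - 1.91*c^3 - 6.12*c^2 + 1.85*c - 0.0600000000000001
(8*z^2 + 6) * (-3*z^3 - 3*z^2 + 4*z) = -24*z^5 - 24*z^4 + 14*z^3 - 18*z^2 + 24*z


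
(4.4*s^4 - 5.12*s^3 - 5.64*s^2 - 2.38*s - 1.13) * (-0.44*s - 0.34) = -1.936*s^5 + 0.7568*s^4 + 4.2224*s^3 + 2.9648*s^2 + 1.3064*s + 0.3842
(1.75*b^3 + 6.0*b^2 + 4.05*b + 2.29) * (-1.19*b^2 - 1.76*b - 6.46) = -2.0825*b^5 - 10.22*b^4 - 26.6845*b^3 - 48.6131*b^2 - 30.1934*b - 14.7934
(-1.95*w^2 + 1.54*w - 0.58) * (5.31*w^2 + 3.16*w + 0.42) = -10.3545*w^4 + 2.0154*w^3 + 0.967600000000001*w^2 - 1.186*w - 0.2436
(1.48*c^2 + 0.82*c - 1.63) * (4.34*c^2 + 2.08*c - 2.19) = 6.4232*c^4 + 6.6372*c^3 - 8.6098*c^2 - 5.1862*c + 3.5697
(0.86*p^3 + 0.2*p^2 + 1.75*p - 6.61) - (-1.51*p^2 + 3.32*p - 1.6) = 0.86*p^3 + 1.71*p^2 - 1.57*p - 5.01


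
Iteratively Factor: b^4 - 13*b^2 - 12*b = (b + 3)*(b^3 - 3*b^2 - 4*b) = b*(b + 3)*(b^2 - 3*b - 4) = b*(b + 1)*(b + 3)*(b - 4)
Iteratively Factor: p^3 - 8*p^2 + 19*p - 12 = (p - 3)*(p^2 - 5*p + 4) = (p - 3)*(p - 1)*(p - 4)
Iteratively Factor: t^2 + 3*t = (t)*(t + 3)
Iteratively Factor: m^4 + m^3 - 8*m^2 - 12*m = (m - 3)*(m^3 + 4*m^2 + 4*m) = m*(m - 3)*(m^2 + 4*m + 4) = m*(m - 3)*(m + 2)*(m + 2)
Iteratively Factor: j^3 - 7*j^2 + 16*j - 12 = (j - 2)*(j^2 - 5*j + 6) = (j - 3)*(j - 2)*(j - 2)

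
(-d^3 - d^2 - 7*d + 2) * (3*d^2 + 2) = -3*d^5 - 3*d^4 - 23*d^3 + 4*d^2 - 14*d + 4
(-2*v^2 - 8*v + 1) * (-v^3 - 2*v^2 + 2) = 2*v^5 + 12*v^4 + 15*v^3 - 6*v^2 - 16*v + 2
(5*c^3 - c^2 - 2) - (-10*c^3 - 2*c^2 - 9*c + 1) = 15*c^3 + c^2 + 9*c - 3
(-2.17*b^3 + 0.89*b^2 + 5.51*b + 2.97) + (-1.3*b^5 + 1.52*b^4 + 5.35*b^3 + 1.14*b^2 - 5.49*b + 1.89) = -1.3*b^5 + 1.52*b^4 + 3.18*b^3 + 2.03*b^2 + 0.0199999999999996*b + 4.86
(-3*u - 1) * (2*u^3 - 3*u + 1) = -6*u^4 - 2*u^3 + 9*u^2 - 1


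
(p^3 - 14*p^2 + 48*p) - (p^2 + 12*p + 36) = p^3 - 15*p^2 + 36*p - 36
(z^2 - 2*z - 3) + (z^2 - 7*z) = 2*z^2 - 9*z - 3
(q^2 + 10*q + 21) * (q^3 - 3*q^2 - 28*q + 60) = q^5 + 7*q^4 - 37*q^3 - 283*q^2 + 12*q + 1260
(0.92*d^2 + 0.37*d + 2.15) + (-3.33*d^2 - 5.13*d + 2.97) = -2.41*d^2 - 4.76*d + 5.12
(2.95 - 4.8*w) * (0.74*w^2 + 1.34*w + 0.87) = -3.552*w^3 - 4.249*w^2 - 0.223*w + 2.5665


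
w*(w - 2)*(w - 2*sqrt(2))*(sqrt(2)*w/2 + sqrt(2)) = sqrt(2)*w^4/2 - 2*w^3 - 2*sqrt(2)*w^2 + 8*w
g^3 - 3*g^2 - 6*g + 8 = (g - 4)*(g - 1)*(g + 2)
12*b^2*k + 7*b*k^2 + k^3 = k*(3*b + k)*(4*b + k)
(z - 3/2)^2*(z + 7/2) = z^3 + z^2/2 - 33*z/4 + 63/8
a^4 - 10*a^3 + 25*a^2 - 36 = (a - 6)*(a - 3)*(a - 2)*(a + 1)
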